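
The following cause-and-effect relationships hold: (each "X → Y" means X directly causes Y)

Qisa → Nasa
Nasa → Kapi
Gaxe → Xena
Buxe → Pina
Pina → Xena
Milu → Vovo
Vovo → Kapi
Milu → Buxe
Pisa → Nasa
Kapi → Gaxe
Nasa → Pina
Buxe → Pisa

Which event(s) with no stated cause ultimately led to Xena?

Tracing upstream from Xena: Xena ← Pina ← Buxe ← Milu.
A separate upstream branch: Xena ← Pina ← Nasa ← Qisa.
Each of those chain origins has no stated cause.

Milu, Qisa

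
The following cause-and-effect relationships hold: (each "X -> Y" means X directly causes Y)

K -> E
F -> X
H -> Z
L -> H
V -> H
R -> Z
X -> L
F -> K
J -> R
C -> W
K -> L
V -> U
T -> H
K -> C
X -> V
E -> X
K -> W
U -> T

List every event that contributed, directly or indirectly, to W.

Immediate causes of W: K, C.
Further upstream: F.

C, F, K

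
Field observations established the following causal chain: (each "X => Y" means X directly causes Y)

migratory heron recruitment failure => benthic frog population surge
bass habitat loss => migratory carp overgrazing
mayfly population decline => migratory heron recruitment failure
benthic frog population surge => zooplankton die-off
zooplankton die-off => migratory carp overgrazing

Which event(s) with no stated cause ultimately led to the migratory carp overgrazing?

Tracing upstream from the migratory carp overgrazing: the migratory carp overgrazing ← the zooplankton die-off ← the benthic frog population surge ← the migratory heron recruitment failure ← the mayfly population decline.
A separate upstream branch: the migratory carp overgrazing ← the bass habitat loss.
Each of those chain origins has no stated cause.

the bass habitat loss, the mayfly population decline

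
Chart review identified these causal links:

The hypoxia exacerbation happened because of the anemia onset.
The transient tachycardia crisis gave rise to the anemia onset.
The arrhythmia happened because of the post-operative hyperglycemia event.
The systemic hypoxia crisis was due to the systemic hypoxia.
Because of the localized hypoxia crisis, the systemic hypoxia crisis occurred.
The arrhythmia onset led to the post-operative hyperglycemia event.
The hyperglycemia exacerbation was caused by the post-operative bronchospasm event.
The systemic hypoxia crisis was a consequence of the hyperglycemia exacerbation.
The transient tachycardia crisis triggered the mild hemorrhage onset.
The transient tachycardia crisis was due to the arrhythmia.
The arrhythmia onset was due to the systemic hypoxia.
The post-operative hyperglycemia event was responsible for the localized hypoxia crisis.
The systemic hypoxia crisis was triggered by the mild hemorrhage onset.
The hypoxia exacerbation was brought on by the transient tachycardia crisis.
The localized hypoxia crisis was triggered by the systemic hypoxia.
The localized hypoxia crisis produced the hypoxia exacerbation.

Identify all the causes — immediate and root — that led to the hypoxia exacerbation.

Immediate causes of the hypoxia exacerbation: the transient tachycardia crisis, the anemia onset, the localized hypoxia crisis.
Further upstream: the systemic hypoxia, the arrhythmia onset, the post-operative hyperglycemia event, the arrhythmia.

the anemia onset, the arrhythmia, the arrhythmia onset, the localized hypoxia crisis, the post-operative hyperglycemia event, the systemic hypoxia, the transient tachycardia crisis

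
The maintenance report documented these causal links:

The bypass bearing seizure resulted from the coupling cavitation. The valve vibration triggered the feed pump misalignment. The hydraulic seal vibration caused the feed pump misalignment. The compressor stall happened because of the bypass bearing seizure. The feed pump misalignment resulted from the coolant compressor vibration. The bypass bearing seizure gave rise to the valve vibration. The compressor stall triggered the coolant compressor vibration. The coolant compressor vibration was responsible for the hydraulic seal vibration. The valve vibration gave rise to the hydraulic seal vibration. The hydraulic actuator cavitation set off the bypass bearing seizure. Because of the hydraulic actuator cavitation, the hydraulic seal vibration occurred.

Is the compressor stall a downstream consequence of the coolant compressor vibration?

No

The coolant compressor vibration leads to the hydraulic seal vibration, the feed pump misalignment; the compressor stall is not among them.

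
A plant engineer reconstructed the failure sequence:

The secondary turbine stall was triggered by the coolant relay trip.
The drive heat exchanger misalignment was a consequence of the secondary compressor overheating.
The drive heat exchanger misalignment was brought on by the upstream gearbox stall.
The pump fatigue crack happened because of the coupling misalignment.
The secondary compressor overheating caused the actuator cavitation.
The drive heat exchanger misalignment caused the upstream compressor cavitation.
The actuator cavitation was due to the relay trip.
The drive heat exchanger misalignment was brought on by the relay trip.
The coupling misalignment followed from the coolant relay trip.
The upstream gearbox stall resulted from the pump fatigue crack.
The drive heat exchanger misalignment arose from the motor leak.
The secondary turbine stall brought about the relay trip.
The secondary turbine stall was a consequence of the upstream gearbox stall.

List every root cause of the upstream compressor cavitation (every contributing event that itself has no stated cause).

Tracing upstream from the upstream compressor cavitation: the upstream compressor cavitation ← the drive heat exchanger misalignment ← the relay trip ← the secondary turbine stall ← the coolant relay trip.
A separate upstream branch: the upstream compressor cavitation ← the drive heat exchanger misalignment ← the motor leak.
A separate upstream branch: the upstream compressor cavitation ← the drive heat exchanger misalignment ← the secondary compressor overheating.
Each of those chain origins has no stated cause.

the coolant relay trip, the motor leak, the secondary compressor overheating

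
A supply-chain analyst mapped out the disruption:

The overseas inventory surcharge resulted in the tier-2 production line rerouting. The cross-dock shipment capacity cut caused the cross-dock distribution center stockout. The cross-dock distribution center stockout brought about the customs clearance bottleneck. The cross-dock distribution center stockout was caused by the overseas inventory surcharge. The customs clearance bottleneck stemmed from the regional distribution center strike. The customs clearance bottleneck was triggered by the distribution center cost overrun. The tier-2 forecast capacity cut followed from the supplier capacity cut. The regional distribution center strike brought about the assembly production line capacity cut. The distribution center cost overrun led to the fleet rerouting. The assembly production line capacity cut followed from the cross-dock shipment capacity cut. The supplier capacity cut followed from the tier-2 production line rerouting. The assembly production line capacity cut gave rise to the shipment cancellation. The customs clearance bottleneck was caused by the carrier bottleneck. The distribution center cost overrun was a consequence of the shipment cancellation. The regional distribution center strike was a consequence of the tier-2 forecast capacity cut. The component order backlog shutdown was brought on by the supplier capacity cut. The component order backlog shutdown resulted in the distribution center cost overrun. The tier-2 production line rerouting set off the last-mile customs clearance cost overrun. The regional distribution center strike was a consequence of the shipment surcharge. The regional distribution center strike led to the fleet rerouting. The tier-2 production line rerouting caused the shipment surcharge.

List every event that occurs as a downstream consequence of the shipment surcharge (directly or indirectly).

the assembly production line capacity cut, the customs clearance bottleneck, the distribution center cost overrun, the fleet rerouting, the regional distribution center strike, the shipment cancellation

Direct effects: the regional distribution center strike.
2 steps out: the assembly production line capacity cut, the fleet rerouting, the customs clearance bottleneck.
3 steps out: the shipment cancellation.
4 steps out: the distribution center cost overrun.
Not reachable from it: the cross-dock shipment capacity cut, the overseas inventory surcharge, the cross-dock distribution center stockout, the tier-2 production line rerouting, the last-mile customs clearance cost overrun, the carrier bottleneck, the supplier capacity cut, the tier-2 forecast capacity cut, the component order backlog shutdown.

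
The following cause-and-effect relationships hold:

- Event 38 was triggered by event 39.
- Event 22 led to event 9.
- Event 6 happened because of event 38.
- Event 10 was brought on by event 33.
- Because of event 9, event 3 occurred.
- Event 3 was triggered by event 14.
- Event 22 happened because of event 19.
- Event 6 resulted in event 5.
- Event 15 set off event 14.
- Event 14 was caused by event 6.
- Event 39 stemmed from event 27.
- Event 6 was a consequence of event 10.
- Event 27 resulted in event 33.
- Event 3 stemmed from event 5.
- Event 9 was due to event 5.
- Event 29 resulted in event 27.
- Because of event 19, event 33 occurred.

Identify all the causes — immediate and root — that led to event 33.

Immediate causes of event 33: event 19, event 27.
Further upstream: event 29.

event 19, event 27, event 29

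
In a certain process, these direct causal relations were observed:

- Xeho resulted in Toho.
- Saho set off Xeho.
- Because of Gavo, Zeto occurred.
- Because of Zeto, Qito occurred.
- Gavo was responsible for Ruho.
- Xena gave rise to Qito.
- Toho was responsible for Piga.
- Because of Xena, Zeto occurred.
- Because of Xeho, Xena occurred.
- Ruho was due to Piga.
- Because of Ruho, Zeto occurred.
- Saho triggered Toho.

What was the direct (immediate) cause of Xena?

Xeho

Upstream contributors include Saho, but only Xeho feeds directly into Xena.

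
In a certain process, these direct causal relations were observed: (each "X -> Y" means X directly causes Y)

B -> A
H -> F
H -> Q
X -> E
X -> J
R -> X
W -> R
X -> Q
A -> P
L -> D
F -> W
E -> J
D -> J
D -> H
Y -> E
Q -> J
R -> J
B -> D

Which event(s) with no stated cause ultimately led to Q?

Tracing upstream from Q: Q ← H ← D ← L.
A separate upstream branch: Q ← H ← D ← B.
Each of those chain origins has no stated cause.

B, L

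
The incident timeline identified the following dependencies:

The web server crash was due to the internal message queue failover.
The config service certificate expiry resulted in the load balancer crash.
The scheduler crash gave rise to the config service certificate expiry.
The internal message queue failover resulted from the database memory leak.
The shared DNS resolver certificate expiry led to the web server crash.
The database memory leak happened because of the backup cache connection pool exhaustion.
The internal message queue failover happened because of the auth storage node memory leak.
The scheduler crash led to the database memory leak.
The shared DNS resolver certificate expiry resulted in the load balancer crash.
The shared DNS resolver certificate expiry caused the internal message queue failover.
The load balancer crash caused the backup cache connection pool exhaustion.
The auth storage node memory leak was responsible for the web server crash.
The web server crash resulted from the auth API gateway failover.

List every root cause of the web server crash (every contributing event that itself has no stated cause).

Tracing upstream from the web server crash: the web server crash ← the shared DNS resolver certificate expiry.
A separate upstream branch: the web server crash ← the internal message queue failover ← the database memory leak ← the scheduler crash.
A separate upstream branch: the web server crash ← the auth storage node memory leak.
A separate upstream branch: the web server crash ← the auth API gateway failover.
Each of those chain origins has no stated cause.

the auth API gateway failover, the auth storage node memory leak, the scheduler crash, the shared DNS resolver certificate expiry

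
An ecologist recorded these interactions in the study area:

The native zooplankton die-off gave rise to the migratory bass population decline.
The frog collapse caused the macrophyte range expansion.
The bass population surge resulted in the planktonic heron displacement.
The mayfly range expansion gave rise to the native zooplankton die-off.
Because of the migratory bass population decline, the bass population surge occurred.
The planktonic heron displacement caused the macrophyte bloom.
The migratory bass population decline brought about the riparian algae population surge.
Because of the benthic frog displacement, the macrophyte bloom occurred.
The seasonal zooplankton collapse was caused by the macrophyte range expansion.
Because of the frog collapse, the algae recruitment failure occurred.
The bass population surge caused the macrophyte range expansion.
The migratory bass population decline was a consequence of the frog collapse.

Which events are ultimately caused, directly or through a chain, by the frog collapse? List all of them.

Direct effects: the migratory bass population decline, the algae recruitment failure, the macrophyte range expansion.
2 steps out: the bass population surge, the seasonal zooplankton collapse, the riparian algae population surge.
3 steps out: the planktonic heron displacement.
4 steps out: the macrophyte bloom.
Not reachable from it: the mayfly range expansion, the native zooplankton die-off, the benthic frog displacement.

the algae recruitment failure, the bass population surge, the macrophyte bloom, the macrophyte range expansion, the migratory bass population decline, the planktonic heron displacement, the riparian algae population surge, the seasonal zooplankton collapse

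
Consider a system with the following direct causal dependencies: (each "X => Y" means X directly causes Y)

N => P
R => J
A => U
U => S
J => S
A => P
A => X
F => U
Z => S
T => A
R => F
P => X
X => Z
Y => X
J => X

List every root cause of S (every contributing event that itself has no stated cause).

N, R, T, Y

Tracing upstream from S: S ← Z ← X ← P ← N.
A separate upstream branch: S ← J ← R.
A separate upstream branch: S ← Z ← X ← Y.
A separate upstream branch: S ← U ← A ← T.
Each of those chain origins has no stated cause.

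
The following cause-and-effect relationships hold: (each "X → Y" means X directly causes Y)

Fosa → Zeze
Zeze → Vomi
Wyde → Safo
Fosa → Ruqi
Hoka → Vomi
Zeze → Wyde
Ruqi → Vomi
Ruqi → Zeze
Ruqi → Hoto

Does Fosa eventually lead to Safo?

Yes

There is a causal chain: Fosa → Zeze → Wyde → Safo.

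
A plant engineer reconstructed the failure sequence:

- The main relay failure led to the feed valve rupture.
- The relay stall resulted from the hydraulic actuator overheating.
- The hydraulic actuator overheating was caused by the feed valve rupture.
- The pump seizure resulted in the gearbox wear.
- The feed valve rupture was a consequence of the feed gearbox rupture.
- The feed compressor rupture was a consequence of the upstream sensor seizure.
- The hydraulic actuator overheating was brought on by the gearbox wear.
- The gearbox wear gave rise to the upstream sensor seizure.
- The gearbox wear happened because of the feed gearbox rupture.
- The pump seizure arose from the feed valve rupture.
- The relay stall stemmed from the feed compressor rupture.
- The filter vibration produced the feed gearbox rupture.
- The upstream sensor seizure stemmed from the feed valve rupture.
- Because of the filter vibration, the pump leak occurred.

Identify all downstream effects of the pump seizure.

Direct effects: the gearbox wear.
2 steps out: the upstream sensor seizure, the hydraulic actuator overheating.
3 steps out: the feed compressor rupture, the relay stall.
Not reachable from it: the filter vibration, the feed gearbox rupture, the feed valve rupture, the pump leak, the main relay failure.

the feed compressor rupture, the gearbox wear, the hydraulic actuator overheating, the relay stall, the upstream sensor seizure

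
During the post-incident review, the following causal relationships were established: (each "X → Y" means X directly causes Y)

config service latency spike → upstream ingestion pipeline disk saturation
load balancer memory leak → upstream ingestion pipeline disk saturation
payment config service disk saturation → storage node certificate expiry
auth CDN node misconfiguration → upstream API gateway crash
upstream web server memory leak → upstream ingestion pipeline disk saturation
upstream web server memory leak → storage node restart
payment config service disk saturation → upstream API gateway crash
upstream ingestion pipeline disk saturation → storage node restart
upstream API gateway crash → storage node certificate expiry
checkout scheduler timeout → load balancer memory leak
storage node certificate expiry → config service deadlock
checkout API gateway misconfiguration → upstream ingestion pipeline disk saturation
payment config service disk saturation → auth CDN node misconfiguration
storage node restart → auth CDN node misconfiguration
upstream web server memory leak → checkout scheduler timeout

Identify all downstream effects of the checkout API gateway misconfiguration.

the auth CDN node misconfiguration, the config service deadlock, the storage node certificate expiry, the storage node restart, the upstream API gateway crash, the upstream ingestion pipeline disk saturation

Direct effects: the upstream ingestion pipeline disk saturation.
2 steps out: the storage node restart.
3 steps out: the auth CDN node misconfiguration.
4 steps out: the upstream API gateway crash.
5 steps out: the storage node certificate expiry.
6 steps out: the config service deadlock.
Not reachable from it: the upstream web server memory leak, the checkout scheduler timeout, the load balancer memory leak, the config service latency spike, the payment config service disk saturation.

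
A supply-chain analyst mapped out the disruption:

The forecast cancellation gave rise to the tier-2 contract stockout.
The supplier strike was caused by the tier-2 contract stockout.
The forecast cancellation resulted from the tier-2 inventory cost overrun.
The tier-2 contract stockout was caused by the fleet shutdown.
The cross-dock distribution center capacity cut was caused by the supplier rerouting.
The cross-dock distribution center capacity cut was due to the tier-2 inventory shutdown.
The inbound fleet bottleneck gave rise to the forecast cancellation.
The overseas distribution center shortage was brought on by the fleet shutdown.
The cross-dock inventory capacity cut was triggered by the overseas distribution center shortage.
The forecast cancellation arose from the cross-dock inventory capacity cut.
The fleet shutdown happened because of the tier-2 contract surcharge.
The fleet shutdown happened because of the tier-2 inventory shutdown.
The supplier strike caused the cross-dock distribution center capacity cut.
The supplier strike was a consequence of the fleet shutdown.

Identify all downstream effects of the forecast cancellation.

Direct effects: the tier-2 contract stockout.
2 steps out: the supplier strike.
3 steps out: the cross-dock distribution center capacity cut.
Not reachable from it: the supplier rerouting, the tier-2 inventory cost overrun, the tier-2 inventory shutdown, the tier-2 contract surcharge, the fleet shutdown, the overseas distribution center shortage, the inbound fleet bottleneck, the cross-dock inventory capacity cut.

the cross-dock distribution center capacity cut, the supplier strike, the tier-2 contract stockout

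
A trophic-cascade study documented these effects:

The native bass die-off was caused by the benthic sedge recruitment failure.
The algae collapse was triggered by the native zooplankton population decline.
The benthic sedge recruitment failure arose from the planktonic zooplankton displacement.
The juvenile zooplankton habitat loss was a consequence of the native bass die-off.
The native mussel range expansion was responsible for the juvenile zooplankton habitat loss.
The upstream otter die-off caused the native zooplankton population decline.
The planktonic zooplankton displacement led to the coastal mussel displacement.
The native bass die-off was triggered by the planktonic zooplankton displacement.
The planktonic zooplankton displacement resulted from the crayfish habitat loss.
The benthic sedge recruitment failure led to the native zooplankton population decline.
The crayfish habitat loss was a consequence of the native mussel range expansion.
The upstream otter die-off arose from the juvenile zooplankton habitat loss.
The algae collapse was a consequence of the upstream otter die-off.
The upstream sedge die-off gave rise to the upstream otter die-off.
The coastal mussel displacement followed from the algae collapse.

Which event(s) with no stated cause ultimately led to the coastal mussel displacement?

the native mussel range expansion, the upstream sedge die-off

Tracing upstream from the coastal mussel displacement: the coastal mussel displacement ← the planktonic zooplankton displacement ← the crayfish habitat loss ← the native mussel range expansion.
A separate upstream branch: the coastal mussel displacement ← the algae collapse ← the upstream otter die-off ← the upstream sedge die-off.
Each of those chain origins has no stated cause.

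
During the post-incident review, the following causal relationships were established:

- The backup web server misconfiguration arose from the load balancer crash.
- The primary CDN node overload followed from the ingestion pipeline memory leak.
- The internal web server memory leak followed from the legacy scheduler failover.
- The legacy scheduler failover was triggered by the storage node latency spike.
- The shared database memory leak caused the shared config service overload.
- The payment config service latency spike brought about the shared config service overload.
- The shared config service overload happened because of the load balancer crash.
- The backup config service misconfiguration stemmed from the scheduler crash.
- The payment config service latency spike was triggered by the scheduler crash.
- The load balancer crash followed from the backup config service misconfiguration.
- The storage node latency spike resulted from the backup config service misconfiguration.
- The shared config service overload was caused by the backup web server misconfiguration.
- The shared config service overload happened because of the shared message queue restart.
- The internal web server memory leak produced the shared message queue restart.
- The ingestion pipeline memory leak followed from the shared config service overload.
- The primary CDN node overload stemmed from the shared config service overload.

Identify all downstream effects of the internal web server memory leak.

the ingestion pipeline memory leak, the primary CDN node overload, the shared config service overload, the shared message queue restart

Direct effects: the shared message queue restart.
2 steps out: the shared config service overload.
3 steps out: the ingestion pipeline memory leak, the primary CDN node overload.
Not reachable from it: the scheduler crash, the backup config service misconfiguration, the storage node latency spike, the load balancer crash, the payment config service latency spike, the legacy scheduler failover, the backup web server misconfiguration, the shared database memory leak.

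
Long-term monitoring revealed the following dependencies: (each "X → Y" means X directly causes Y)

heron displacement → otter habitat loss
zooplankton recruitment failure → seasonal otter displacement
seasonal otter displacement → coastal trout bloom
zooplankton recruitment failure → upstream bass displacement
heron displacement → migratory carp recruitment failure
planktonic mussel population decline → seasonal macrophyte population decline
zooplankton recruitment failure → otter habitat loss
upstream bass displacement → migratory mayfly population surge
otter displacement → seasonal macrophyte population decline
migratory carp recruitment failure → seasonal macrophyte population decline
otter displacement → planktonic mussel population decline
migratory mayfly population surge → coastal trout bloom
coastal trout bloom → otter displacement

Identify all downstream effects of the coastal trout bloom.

Direct effects: the otter displacement.
2 steps out: the planktonic mussel population decline, the seasonal macrophyte population decline.
Not reachable from it: the zooplankton recruitment failure, the heron displacement, the migratory carp recruitment failure, the upstream bass displacement, the migratory mayfly population surge, the seasonal otter displacement, the otter habitat loss.

the otter displacement, the planktonic mussel population decline, the seasonal macrophyte population decline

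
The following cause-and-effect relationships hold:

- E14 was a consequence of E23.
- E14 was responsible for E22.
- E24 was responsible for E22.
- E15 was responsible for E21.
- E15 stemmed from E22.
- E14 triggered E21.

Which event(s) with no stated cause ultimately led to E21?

E23, E24

Tracing upstream from E21: E21 ← E14 ← E23.
A separate upstream branch: E21 ← E15 ← E22 ← E24.
Each of those chain origins has no stated cause.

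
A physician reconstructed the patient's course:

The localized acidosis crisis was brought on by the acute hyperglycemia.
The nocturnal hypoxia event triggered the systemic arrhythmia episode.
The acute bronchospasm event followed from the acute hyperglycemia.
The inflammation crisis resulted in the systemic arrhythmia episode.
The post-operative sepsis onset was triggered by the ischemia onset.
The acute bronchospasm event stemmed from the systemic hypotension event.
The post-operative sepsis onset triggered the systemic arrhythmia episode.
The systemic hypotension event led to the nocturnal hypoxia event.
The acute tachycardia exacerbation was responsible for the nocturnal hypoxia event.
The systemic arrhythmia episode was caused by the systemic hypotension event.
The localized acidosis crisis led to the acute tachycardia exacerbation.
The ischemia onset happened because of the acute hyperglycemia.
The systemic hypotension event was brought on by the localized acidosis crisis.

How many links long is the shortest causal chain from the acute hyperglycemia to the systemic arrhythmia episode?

3

Shortest chain: the acute hyperglycemia → the ischemia onset → the post-operative sepsis onset → the systemic arrhythmia episode.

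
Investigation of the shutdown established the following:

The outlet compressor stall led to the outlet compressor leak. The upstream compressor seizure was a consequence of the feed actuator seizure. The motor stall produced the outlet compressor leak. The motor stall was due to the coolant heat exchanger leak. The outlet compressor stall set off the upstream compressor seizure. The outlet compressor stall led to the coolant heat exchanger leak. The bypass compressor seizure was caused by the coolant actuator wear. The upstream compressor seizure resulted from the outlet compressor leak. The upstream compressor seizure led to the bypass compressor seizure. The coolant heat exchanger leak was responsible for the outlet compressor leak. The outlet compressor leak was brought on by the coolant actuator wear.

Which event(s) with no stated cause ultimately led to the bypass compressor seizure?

the coolant actuator wear, the feed actuator seizure, the outlet compressor stall

Tracing upstream from the bypass compressor seizure: the bypass compressor seizure ← the upstream compressor seizure ← the outlet compressor stall.
A separate upstream branch: the bypass compressor seizure ← the coolant actuator wear.
A separate upstream branch: the bypass compressor seizure ← the upstream compressor seizure ← the feed actuator seizure.
Each of those chain origins has no stated cause.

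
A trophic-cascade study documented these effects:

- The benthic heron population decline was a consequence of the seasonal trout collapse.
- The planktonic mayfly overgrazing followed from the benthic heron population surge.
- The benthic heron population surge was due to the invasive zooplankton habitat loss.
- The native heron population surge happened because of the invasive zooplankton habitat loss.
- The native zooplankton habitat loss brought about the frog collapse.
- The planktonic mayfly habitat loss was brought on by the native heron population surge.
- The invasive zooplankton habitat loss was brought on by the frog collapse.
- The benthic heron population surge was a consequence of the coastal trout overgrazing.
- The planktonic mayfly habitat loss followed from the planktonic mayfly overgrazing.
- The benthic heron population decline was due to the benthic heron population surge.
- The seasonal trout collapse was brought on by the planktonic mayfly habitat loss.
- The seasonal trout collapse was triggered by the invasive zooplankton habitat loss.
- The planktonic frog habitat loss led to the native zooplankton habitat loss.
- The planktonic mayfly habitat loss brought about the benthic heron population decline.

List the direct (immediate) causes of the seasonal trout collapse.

Upstream contributors include the planktonic frog habitat loss, the native zooplankton habitat loss, the coastal trout overgrazing, the frog collapse, the native heron population surge, the benthic heron population surge, the planktonic mayfly overgrazing, but only the invasive zooplankton habitat loss, the planktonic mayfly habitat loss feed directly into the seasonal trout collapse.

the invasive zooplankton habitat loss, the planktonic mayfly habitat loss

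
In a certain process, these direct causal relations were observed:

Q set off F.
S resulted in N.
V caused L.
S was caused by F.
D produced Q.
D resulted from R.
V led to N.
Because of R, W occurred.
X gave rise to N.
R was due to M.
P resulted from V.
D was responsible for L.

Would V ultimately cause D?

No

V leads to P, L, N; D is not among them.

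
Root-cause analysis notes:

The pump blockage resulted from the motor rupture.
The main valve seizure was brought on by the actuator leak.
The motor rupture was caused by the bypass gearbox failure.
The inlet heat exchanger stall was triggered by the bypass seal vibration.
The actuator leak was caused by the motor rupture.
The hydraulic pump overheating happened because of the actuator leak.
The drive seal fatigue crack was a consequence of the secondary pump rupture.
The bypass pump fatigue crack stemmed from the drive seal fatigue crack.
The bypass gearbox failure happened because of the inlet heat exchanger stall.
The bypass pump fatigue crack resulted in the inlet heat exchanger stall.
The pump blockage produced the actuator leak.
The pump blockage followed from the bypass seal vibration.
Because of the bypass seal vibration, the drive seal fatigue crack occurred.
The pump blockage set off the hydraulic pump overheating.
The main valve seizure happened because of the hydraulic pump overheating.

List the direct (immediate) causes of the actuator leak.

Upstream contributors include the bypass seal vibration, the drive seal fatigue crack, the bypass pump fatigue crack, the inlet heat exchanger stall, the bypass gearbox failure, the secondary pump rupture, but only the motor rupture, the pump blockage feed directly into the actuator leak.

the motor rupture, the pump blockage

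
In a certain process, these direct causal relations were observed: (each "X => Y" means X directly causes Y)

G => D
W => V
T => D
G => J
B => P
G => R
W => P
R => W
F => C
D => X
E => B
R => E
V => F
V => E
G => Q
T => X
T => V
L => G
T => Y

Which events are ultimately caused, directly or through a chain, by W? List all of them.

Direct effects: V, P.
2 steps out: E, F.
3 steps out: B, C.
Not reachable from it: T, L, G, Y, Q, J, R, D, X.

B, C, E, F, P, V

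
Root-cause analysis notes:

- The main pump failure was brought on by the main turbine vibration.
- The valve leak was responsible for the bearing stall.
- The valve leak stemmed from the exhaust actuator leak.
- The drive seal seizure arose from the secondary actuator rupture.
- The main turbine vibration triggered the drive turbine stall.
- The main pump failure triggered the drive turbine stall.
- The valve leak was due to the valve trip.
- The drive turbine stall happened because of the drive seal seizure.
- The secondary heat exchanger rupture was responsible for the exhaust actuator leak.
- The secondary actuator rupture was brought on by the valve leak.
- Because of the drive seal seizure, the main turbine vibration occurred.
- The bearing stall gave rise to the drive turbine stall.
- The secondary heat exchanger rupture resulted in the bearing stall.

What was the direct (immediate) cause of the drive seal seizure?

the secondary actuator rupture

Upstream contributors include the secondary heat exchanger rupture, the exhaust actuator leak, the valve leak, the valve trip, but only the secondary actuator rupture feeds directly into the drive seal seizure.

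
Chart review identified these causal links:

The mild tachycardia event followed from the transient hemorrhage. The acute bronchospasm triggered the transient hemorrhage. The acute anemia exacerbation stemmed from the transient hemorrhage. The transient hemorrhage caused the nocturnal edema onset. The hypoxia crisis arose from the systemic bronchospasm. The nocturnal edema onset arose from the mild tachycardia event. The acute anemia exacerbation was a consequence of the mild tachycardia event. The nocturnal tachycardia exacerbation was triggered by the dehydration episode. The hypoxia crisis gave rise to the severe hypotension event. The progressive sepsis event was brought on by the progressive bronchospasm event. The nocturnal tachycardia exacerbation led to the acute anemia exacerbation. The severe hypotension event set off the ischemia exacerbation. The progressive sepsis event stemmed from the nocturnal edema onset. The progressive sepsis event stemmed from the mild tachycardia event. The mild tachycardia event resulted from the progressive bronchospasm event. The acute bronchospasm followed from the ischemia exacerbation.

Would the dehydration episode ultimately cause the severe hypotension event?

No

The dehydration episode leads to the nocturnal tachycardia exacerbation, the acute anemia exacerbation; the severe hypotension event is not among them.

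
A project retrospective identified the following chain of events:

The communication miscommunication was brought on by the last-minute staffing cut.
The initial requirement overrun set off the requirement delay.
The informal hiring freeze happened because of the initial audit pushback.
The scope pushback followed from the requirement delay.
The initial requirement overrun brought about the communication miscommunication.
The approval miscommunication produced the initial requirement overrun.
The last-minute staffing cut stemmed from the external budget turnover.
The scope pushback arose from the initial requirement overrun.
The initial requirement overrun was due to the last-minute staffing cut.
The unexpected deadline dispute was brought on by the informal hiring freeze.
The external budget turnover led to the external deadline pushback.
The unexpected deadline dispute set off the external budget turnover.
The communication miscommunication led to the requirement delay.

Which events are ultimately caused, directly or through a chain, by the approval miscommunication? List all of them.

the communication miscommunication, the initial requirement overrun, the requirement delay, the scope pushback

Direct effects: the initial requirement overrun.
2 steps out: the communication miscommunication, the requirement delay, the scope pushback.
Not reachable from it: the initial audit pushback, the informal hiring freeze, the unexpected deadline dispute, the external budget turnover, the last-minute staffing cut, the external deadline pushback.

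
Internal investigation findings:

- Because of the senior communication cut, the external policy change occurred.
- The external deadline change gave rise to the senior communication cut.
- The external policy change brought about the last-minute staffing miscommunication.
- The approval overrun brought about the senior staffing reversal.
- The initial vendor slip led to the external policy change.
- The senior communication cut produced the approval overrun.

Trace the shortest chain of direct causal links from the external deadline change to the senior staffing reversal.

the external deadline change → the senior communication cut
the senior communication cut → the approval overrun
the approval overrun → the senior staffing reversal
Length: 3 steps.

the external deadline change → the senior communication cut → the approval overrun → the senior staffing reversal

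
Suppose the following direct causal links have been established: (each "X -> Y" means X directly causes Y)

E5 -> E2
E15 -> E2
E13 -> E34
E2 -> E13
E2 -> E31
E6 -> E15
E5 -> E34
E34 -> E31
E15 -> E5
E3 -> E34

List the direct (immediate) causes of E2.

E15, E5

Upstream contributors include E6, but only E15, E5 feed directly into E2.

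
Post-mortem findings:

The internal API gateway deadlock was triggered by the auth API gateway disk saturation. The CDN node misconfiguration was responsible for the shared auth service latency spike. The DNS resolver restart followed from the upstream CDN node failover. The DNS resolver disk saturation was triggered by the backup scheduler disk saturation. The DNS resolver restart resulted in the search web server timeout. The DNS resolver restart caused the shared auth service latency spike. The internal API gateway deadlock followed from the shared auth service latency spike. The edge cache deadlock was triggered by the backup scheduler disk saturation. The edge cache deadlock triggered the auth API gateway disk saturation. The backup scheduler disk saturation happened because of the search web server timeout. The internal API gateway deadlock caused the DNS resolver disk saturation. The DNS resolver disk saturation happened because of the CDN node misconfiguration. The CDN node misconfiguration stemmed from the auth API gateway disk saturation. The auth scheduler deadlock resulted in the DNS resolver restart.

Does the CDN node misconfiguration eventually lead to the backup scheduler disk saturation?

No

The CDN node misconfiguration leads to the shared auth service latency spike, the internal API gateway deadlock, the DNS resolver disk saturation; the backup scheduler disk saturation is not among them.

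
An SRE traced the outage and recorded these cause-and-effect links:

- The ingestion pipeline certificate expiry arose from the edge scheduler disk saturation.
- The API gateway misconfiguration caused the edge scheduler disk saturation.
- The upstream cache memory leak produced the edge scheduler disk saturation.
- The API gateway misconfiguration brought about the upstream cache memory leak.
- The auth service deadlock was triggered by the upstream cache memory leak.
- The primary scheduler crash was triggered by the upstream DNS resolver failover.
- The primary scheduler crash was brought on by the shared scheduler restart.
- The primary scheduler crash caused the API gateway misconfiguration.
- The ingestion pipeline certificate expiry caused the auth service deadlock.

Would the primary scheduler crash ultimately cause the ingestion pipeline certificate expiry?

There is a causal chain: the primary scheduler crash → the API gateway misconfiguration → the edge scheduler disk saturation → the ingestion pipeline certificate expiry.

Yes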